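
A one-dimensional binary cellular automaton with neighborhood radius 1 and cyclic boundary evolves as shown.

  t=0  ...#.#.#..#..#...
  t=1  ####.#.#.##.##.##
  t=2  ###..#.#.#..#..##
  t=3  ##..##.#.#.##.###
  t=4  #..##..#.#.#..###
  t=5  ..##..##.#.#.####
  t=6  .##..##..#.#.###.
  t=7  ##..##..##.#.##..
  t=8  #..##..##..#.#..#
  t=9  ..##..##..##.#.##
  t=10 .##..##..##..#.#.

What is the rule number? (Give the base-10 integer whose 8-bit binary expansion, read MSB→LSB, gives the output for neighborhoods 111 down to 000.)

143

  ###|#  b7=1 t=1,i=0
  ##.|.  b6=0 t=1,i=3
  #.#|.  b5=0 t=0,i=4
  #..|.  b4=0 t=0,i=8
  .##|#  b3=1 t=1,i=9
  .#.|#  b2=1 t=0,i=3
  ..#|#  b1=1 t=0,i=2
  ...|#  b0=1 t=0,i=0
  bits 10001111 = 143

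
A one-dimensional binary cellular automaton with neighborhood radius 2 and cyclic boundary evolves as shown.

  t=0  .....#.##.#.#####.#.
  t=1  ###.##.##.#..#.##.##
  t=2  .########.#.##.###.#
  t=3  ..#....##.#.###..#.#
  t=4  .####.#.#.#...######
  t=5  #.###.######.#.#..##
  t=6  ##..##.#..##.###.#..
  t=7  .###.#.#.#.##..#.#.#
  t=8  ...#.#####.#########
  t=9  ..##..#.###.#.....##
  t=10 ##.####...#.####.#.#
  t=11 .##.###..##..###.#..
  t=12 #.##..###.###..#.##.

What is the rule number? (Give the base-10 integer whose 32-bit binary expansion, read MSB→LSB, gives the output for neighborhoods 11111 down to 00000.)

  ##### -> .   bit 31 = 0  t=0,i=14
  ####. -> #   bit 30 = 1  t=0,i=15
  ###.# -> #   bit 29 = 1  t=0,i=16
  ###.. -> #   bit 28 = 1  t=3,i=14
  ##.## -> #   bit 27 = 1  t=1,i=3
  ##.#. -> .   bit 26 = 0  t=0,i=9
  ##..# -> #   bit 25 = 1  t=3,i=15
  ##... -> .   bit 24 = 0  t=8,i=0
  #.### -> .   bit 23 = 0  t=0,i=12
  #.##. -> #   bit 22 = 1  t=0,i=7
  #.#.# -> #   bit 21 = 1  t=0,i=10
  #.#.. -> #   bit 20 = 1  t=0,i=18
  #..## -> #   bit 19 = 1  t=5,i=17
  #..#. -> #   bit 18 = 1  t=1,i=12
  #...# -> .   bit 17 = 0  t=4,i=12
  #.... -> #   bit 16 = 1  t=0,i=0
  .#### -> #   bit 15 = 1  t=0,i=13
  .###. -> .   bit 14 = 0  t=2,i=16
  .##.# -> #   bit 13 = 1  t=0,i=8
  .##.. -> #   bit 12 = 1  t=6,i=1
  .#.## -> .   bit 11 = 0  t=0,i=6
  .#.#. -> #   bit 10 = 1  t=3,i=18
  .#..# -> .   bit 9 = 0  t=1,i=11
  .#... -> #   bit 8 = 1  t=0,i=19
  ..### -> .   bit 7 = 0  t=4,i=14
  ..##. -> .   bit 6 = 0  t=3,i=7
  ..#.# -> #   bit 5 = 1  t=0,i=5
  ..#.. -> #   bit 4 = 1  t=3,i=2
  ...## -> #   bit 3 = 1  t=3,i=6
  ...#. -> #   bit 2 = 1  t=0,i=4
  ....# -> .   bit 1 = 0  t=0,i=3
  ..... -> #   bit 0 = 1  t=0,i=1
  bits 01111010011111011011010100111101 = 2055058749

2055058749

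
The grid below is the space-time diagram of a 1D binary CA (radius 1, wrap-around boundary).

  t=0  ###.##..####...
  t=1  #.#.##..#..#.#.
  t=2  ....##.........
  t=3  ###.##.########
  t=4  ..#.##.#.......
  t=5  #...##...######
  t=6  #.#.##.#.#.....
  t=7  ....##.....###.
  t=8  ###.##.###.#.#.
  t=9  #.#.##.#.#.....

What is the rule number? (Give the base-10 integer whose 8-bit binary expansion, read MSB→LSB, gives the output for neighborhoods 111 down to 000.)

73

  [7] ### => .  t=0,i=1
  [6] ##. => #  t=0,i=2
  [5] #.# => .  t=0,i=3
  [4] #.. => .  t=0,i=6
  [3] .## => #  t=0,i=0
  [2] .#. => .  t=1,i=0
  [1] ..# => .  t=0,i=7
  [0] ... => #  t=0,i=13
  bits 01001001 = 73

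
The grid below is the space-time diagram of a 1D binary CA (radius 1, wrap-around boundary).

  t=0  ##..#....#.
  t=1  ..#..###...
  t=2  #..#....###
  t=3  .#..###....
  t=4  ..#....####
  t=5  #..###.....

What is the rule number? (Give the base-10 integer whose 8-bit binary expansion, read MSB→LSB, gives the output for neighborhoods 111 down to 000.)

17

  nb ###: next=.  (t=1,i=6, bit7=0)
  nb ##.: next=.  (t=0,i=1, bit6=0)
  nb #.#: next=.  (t=0,i=10, bit5=0)
  nb #..: next=#  (t=0,i=2, bit4=1)
  nb .##: next=.  (t=0,i=0, bit3=0)
  nb .#.: next=.  (t=0,i=4, bit2=0)
  nb ..#: next=.  (t=0,i=3, bit1=0)
  nb ...: next=#  (t=0,i=6, bit0=1)
  bits 00010001 = 17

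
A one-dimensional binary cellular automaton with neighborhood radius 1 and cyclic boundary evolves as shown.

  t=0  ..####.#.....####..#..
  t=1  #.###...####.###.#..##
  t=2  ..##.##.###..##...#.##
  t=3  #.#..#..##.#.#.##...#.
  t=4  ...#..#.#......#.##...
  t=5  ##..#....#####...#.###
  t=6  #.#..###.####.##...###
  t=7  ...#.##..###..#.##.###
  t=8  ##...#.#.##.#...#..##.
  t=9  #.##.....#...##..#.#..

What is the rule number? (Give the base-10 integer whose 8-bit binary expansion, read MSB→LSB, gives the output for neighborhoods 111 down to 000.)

  ### -> #   bit 7 = 1  t=0,i=3
  ##. -> .   bit 6 = 0  t=0,i=5
  #.# -> .   bit 5 = 0  t=0,i=6
  #.. -> #   bit 4 = 1  t=0,i=8
  .## -> #   bit 3 = 1  t=0,i=2
  .#. -> .   bit 2 = 0  t=0,i=7
  ..# -> .   bit 1 = 0  t=0,i=1
  ... -> #   bit 0 = 1  t=0,i=0
  bits 10011001 = 153

153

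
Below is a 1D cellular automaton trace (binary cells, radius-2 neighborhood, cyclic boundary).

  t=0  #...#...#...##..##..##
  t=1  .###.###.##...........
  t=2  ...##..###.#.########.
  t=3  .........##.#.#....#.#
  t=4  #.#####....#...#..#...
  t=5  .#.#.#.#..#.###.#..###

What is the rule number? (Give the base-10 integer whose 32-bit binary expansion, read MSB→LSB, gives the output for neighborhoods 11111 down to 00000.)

1833077509

  nb #####: next=.  (t=2,i=15, bit31=0)
  nb ####.: next=#  (t=2,i=19, bit30=1)
  nb ###.#: next=#  (t=1,i=3, bit29=1)
  nb ###..: next=.  (t=0,i=0, bit28=0)
  nb ##.##: next=#  (t=1,i=4, bit27=1)
  nb ##.#.: next=#  (t=2,i=10, bit26=1)
  nb ##..#: next=.  (t=0,i=14, bit25=0)
  nb ##...: next=#  (t=0,i=1, bit24=1)
  nb #.###: next=.  (t=1,i=5, bit23=0)
  nb #.##.: next=#  (t=1,i=9, bit22=1)
  nb #.#.#: next=.  (t=2,i=11, bit21=0)
  nb #.#..: next=.  (t=3,i=14, bit20=0)
  nb #..##: next=.  (t=0,i=15, bit19=0)
  nb #..#.: next=.  (t=4,i=17, bit18=0)
  nb #...#: next=#  (t=0,i=2, bit17=1)
  nb #....: next=.  (t=1,i=12, bit16=0)
  nb .####: next=#  (t=2,i=14, bit15=1)
  nb .###.: next=.  (t=0,i=21, bit14=0)
  nb .##.#: next=.  (t=3,i=10, bit13=0)
  nb .##..: next=.  (t=0,i=13, bit12=0)
  nb .#.##: next=#  (t=2,i=12, bit11=1)
  nb .#.#.: next=.  (t=3,i=13, bit10=0)
  nb .#..#: next=#  (t=4,i=16, bit9=1)
  nb .#...: next=#  (t=0,i=5, bit8=1)
  nb ..###: next=.  (t=0,i=20, bit7=0)
  nb ..##.: next=.  (t=0,i=12, bit6=0)
  nb ..#.#: next=.  (t=3,i=19, bit5=0)
  nb ..#..: next=.  (t=0,i=4, bit4=0)
  nb ...##: next=.  (t=0,i=11, bit3=0)
  nb ...#.: next=#  (t=0,i=3, bit2=1)
  nb ....#: next=.  (t=1,i=21, bit1=0)
  nb .....: next=#  (t=1,i=13, bit0=1)
  bits 01101101010000101000101100000101 = 1833077509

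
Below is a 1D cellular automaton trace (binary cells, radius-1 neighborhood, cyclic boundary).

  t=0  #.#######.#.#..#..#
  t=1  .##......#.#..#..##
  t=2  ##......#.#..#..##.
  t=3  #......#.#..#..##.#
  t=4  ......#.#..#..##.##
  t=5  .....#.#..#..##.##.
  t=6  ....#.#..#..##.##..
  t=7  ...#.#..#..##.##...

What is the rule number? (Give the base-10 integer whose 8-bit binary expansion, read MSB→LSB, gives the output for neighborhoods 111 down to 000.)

  ### -> .   bit 7 = 0  t=0,i=3
  ##. -> .   bit 6 = 0  t=0,i=0
  #.# -> #   bit 5 = 1  t=0,i=1
  #.. -> .   bit 4 = 0  t=0,i=13
  .## -> #   bit 3 = 1  t=0,i=2
  .#. -> .   bit 2 = 0  t=0,i=10
  ..# -> #   bit 1 = 1  t=0,i=14
  ... -> .   bit 0 = 0  t=1,i=4
  bits 00101010 = 42

42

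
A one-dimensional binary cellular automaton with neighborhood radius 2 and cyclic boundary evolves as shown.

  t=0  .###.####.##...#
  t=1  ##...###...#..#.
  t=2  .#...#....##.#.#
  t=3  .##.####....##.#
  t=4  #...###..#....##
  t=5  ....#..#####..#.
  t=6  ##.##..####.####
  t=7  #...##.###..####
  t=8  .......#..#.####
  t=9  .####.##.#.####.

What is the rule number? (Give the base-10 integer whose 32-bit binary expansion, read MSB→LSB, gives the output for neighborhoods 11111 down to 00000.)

3333790101

  nb #####: next=#  (t=5,i=9, bit31=1)
  nb ####.: next=#  (t=0,i=7, bit30=1)
  nb ###.#: next=.  (t=0,i=3, bit29=0)
  nb ###..: next=.  (t=1,i=7, bit28=0)
  nb ##.##: next=.  (t=0,i=4, bit27=0)
  nb ##.#.: next=#  (t=2,i=12, bit26=1)
  nb ##..#: next=#  (t=4,i=7, bit25=1)
  nb ##...: next=.  (t=0,i=12, bit24=0)
  nb #.###: next=#  (t=0,i=1, bit23=1)
  nb #.##.: next=.  (t=0,i=10, bit22=0)
  nb #.#.#: next=#  (t=2,i=13, bit21=1)
  nb #.#..: next=#  (t=2,i=1, bit20=1)
  nb #..##: next=.  (t=5,i=6, bit19=0)
  nb #..#.: next=#  (t=1,i=13, bit18=1)
  nb #...#: next=.  (t=0,i=13, bit17=0)
  nb #....: next=#  (t=2,i=7, bit16=1)
  nb .####: next=#  (t=0,i=6, bit15=1)
  nb .###.: next=.  (t=0,i=2, bit14=0)
  nb .##.#: next=.  (t=2,i=11, bit13=0)
  nb .##..: next=#  (t=0,i=11, bit12=1)
  nb .#.##: next=#  (t=0,i=0, bit11=1)
  nb .#.#.: next=.  (t=2,i=0, bit10=0)
  nb .#..#: next=.  (t=1,i=12, bit9=0)
  nb .#...: next=#  (t=2,i=2, bit8=1)
  nb ..###: next=#  (t=1,i=5, bit7=1)
  nb ..##.: next=.  (t=2,i=10, bit6=0)
  nb ..#.#: next=.  (t=0,i=15, bit5=0)
  nb ..#..: next=#  (t=1,i=11, bit4=1)
  nb ...##: next=.  (t=1,i=4, bit3=0)
  nb ...#.: next=#  (t=0,i=14, bit2=1)
  nb ....#: next=.  (t=2,i=8, bit1=0)
  nb .....: next=#  (t=5,i=1, bit0=1)
  bits 11000110101101011001100110010101 = 3333790101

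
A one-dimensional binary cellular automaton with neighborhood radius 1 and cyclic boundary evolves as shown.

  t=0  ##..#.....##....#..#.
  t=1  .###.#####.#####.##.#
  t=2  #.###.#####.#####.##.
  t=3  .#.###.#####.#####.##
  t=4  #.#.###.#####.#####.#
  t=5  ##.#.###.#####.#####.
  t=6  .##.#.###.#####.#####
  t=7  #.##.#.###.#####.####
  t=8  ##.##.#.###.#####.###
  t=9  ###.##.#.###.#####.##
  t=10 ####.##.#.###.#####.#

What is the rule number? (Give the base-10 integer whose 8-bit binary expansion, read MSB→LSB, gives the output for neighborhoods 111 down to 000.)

243

  ###|#  b7=1 t=1,i=2
  ##.|#  b6=1 t=0,i=1
  #.#|#  b5=1 t=0,i=20
  #..|#  b4=1 t=0,i=2
  .##|.  b3=0 t=0,i=0
  .#.|.  b2=0 t=0,i=4
  ..#|#  b1=1 t=0,i=3
  ...|#  b0=1 t=0,i=6
  bits 11110011 = 243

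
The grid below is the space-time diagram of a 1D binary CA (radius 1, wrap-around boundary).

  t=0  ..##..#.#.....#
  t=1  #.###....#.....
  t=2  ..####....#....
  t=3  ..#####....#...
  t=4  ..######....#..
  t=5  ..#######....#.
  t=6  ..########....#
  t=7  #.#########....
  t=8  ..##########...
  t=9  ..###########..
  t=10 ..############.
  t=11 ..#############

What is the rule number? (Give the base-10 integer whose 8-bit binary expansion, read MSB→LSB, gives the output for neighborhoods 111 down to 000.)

216

  nb ###: next=#  (t=1,i=3, bit7=1)
  nb ##.: next=#  (t=0,i=3, bit6=1)
  nb #.#: next=.  (t=0,i=7, bit5=0)
  nb #..: next=#  (t=0,i=0, bit4=1)
  nb .##: next=#  (t=0,i=2, bit3=1)
  nb .#.: next=.  (t=0,i=6, bit2=0)
  nb ..#: next=.  (t=0,i=1, bit1=0)
  nb ...: next=.  (t=0,i=10, bit0=0)
  bits 11011000 = 216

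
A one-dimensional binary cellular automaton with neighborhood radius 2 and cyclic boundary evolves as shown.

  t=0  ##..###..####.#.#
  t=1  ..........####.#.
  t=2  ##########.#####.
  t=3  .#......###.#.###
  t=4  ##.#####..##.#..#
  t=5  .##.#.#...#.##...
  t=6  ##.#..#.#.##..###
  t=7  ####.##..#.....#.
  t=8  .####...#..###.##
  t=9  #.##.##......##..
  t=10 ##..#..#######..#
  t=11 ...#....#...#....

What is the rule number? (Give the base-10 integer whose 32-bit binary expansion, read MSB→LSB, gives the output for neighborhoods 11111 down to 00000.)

  ##### -> .   bit 31 = 0  t=2,i=2
  ####. -> #   bit 30 = 1  t=0,i=11
  ###.# -> #   bit 29 = 1  t=0,i=12
  ###.. -> .   bit 28 = 0  t=0,i=1
  ##.## -> #   bit 27 = 1  t=2,i=10
  ##.#. -> #   bit 26 = 1  t=0,i=13
  ##..# -> .   bit 25 = 0  t=0,i=2
  ##... -> #   bit 24 = 1  t=5,i=14
  #.### -> .   bit 23 = 0  t=0,i=16
  #.##. -> .   bit 22 = 0  t=5,i=12
  #.#.# -> .   bit 21 = 0  t=0,i=14
  #.#.. -> #   bit 20 = 1  t=1,i=15
  #..## -> .   bit 19 = 0  t=0,i=3
  #..#. -> #   bit 18 = 1  t=6,i=5
  #...# -> #   bit 17 = 1  t=5,i=8
  #.... -> #   bit 16 = 1  t=1,i=0
  .#### -> #   bit 15 = 1  t=0,i=10
  .###. -> .   bit 14 = 0  t=0,i=0
  .##.# -> .   bit 13 = 0  t=4,i=11
  .##.. -> .   bit 12 = 0  t=5,i=13
  .#.## -> #   bit 11 = 1  t=0,i=15
  .#.#. -> .   bit 10 = 0  t=5,i=5
  .#..# -> .   bit 9 = 0  t=4,i=14
  .#... -> .   bit 8 = 0  t=1,i=16
  ..### -> .   bit 7 = 0  t=0,i=4
  ..##. -> #   bit 6 = 1  t=4,i=10
  ..#.# -> #   bit 5 = 1  t=5,i=10
  ..#.. -> .   bit 4 = 0  t=7,i=9
  ...## -> #   bit 3 = 1  t=1,i=9
  ...#. -> .   bit 2 = 0  t=5,i=9
  ....# -> #   bit 1 = 1  t=1,i=8
  ..... -> #   bit 0 = 1  t=1,i=1
  bits 01101101000101111000100001101011 = 1830258795

1830258795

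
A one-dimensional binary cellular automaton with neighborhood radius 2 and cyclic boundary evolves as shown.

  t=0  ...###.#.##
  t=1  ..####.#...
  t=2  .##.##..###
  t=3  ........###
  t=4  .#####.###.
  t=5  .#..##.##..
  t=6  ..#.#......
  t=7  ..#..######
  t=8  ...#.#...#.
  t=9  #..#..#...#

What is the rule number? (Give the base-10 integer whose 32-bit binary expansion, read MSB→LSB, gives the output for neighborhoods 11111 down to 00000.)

1621181417

  #####|.  b31=0 t=4,i=3
  ####.|#  b30=1 t=1,i=4
  ###.#|#  b29=1 t=0,i=5
  ###..|.  b28=0 t=3,i=10
  ##.##|.  b27=0 t=2,i=0
  ##.#.|.  b26=0 t=0,i=6
  ##..#|.  b25=0 t=2,i=6
  ##...|.  b24=0 t=0,i=0
  #.###|#  b23=1 t=4,i=7
  #.##.|.  b22=0 t=0,i=9
  #.#.#|#  b21=1 t=0,i=7
  #.#..|.  b20=0 t=1,i=7
  #..##|.  b19=0 t=2,i=7
  #..#.|.  b18=0 t=7,i=1
  #...#|.  b17=0 t=0,i=1
  #....|#  b16=1 t=1,i=9
  .####|.  b15=0 t=1,i=3
  .###.|#  b14=1 t=0,i=4
  .##.#|.  b13=0 t=2,i=2
  .##..|.  b12=0 t=0,i=10
  .#.##|.  b11=0 t=0,i=8
  .#.#.|.  b10=0 t=6,i=3
  .#..#|#  b9=1 t=5,i=2
  .#...|#  b8=1 t=1,i=8
  ..###|#  b7=1 t=0,i=3
  ..##.|#  b6=1 t=5,i=4
  ..#.#|#  b5=1 t=6,i=2
  ..#..|.  b4=0 t=5,i=1
  ...##|#  b3=1 t=0,i=2
  ...#.|.  b2=0 t=5,i=0
  ....#|.  b1=0 t=1,i=0
  .....|#  b0=1 t=1,i=10
  bits 01100000101000010100001111101001 = 1621181417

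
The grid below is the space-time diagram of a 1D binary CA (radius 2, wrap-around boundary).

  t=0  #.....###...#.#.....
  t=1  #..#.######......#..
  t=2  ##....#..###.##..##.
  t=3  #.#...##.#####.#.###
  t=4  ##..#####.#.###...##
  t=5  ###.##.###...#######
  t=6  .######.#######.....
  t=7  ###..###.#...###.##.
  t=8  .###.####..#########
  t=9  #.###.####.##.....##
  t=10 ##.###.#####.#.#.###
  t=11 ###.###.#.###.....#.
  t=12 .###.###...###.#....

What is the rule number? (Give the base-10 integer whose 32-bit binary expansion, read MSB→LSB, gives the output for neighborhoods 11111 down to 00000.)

2135089881

  [31] ##### => .  t=1,i=7
  [30] ####. => #  t=1,i=9
  [29] ###.# => #  t=2,i=11
  [28] ###.. => #  t=0,i=8
  [27] ##.## => #  t=2,i=12
  [26] ##.#. => #  t=3,i=1
  [25] ##..# => #  t=2,i=15
  [24] ##... => #  t=0,i=9
  [23] #.### => .  t=1,i=5
  [22] #.##. => #  t=2,i=0
  [21] #.#.# => .  t=3,i=15
  [20] #.#.. => .  t=0,i=14
  [19] #..## => .  t=2,i=8
  [18] #..#. => .  t=1,i=2
  [17] #...# => #  t=0,i=10
  [16] #.... => .  t=0,i=2
  [15] .#### => #  t=1,i=6
  [14] .###. => #  t=0,i=7
  [13] .##.# => #  t=2,i=18
  [12] .##.. => .  t=2,i=1
  [11] .#.## => .  t=1,i=4
  [10] .#.#. => .  t=0,i=13
  [9] .#..# => #  t=1,i=1
  [8] .#... => .  t=0,i=1
  [7] ..### => #  t=0,i=6
  [6] ..##. => #  t=2,i=17
  [5] ..#.# => .  t=0,i=12
  [4] ..#.. => #  t=0,i=0
  [3] ...## => #  t=0,i=5
  [2] ...#. => .  t=0,i=11
  [1] ....# => .  t=0,i=4
  [0] ..... => #  t=0,i=3
  bits 01111111010000101110001011011001 = 2135089881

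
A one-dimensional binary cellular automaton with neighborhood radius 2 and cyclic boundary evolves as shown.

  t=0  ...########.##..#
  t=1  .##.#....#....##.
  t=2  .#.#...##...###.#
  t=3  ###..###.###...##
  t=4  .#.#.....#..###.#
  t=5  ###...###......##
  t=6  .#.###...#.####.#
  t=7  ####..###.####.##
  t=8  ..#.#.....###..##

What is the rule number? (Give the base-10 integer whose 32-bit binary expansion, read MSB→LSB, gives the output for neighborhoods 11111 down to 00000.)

1202097231

  ##### -> .   bit 31 = 0  t=0,i=5
  ####. -> #   bit 30 = 1  t=0,i=9
  ###.# -> .   bit 29 = 0  t=0,i=10
  ###.. -> .   bit 28 = 0  t=3,i=2
  ##.## -> .   bit 27 = 0  t=0,i=11
  ##.#. -> #   bit 26 = 1  t=1,i=3
  ##..# -> #   bit 25 = 1  t=0,i=14
  ##... -> #   bit 24 = 1  t=2,i=9
  #.### -> #   bit 23 = 1  t=3,i=9
  #.##. -> .   bit 22 = 0  t=0,i=12
  #.#.# -> #   bit 21 = 1  t=2,i=1
  #.#.. -> .   bit 20 = 0  t=1,i=4
  #..## -> .   bit 19 = 0  t=1,i=0
  #..#. -> #   bit 18 = 1  t=0,i=15
  #...# -> #   bit 17 = 1  t=0,i=1
  #.... -> .   bit 16 = 0  t=1,i=6
  .#### -> #   bit 15 = 1  t=0,i=4
  .###. -> .   bit 14 = 0  t=2,i=13
  .##.# -> .   bit 13 = 0  t=1,i=2
  .##.. -> .   bit 12 = 0  t=0,i=13
  .#.## -> #   bit 11 = 1  t=6,i=2
  .#.#. -> #   bit 10 = 1  t=2,i=0
  .#..# -> .   bit 9 = 0  t=4,i=10
  .#... -> .   bit 8 = 0  t=0,i=0
  ..### -> .   bit 7 = 0  t=0,i=3
  ..##. -> #   bit 6 = 1  t=1,i=1
  ..#.# -> .   bit 5 = 0  t=6,i=9
  ..#.. -> .   bit 4 = 0  t=0,i=16
  ...## -> #   bit 3 = 1  t=0,i=2
  ...#. -> #   bit 2 = 1  t=1,i=8
  ....# -> #   bit 1 = 1  t=1,i=7
  ..... -> #   bit 0 = 1  t=4,i=6
  bits 01000111101001101000110001001111 = 1202097231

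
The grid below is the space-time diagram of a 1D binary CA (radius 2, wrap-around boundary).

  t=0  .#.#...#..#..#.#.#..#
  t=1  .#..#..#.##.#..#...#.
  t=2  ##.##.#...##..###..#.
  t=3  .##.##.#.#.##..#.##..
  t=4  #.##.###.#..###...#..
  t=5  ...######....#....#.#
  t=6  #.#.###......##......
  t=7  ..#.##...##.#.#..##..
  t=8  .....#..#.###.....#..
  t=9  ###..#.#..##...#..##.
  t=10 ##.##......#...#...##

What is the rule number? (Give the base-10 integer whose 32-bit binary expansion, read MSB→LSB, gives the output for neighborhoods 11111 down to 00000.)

  nb #####: next=#  (t=5,i=5, bit31=1)
  nb ####.: next=.  (t=5,i=7, bit30=0)
  nb ###.#: next=#  (t=4,i=7, bit29=1)
  nb ###..: next=.  (t=2,i=16, bit28=0)
  nb ##.##: next=#  (t=2,i=2, bit27=1)
  nb ##.#.: next=#  (t=1,i=11, bit26=1)
  nb ##..#: next=#  (t=2,i=12, bit25=1)
  nb ##...: next=.  (t=3,i=19, bit24=0)
  nb #.###: next=#  (t=4,i=5, bit23=1)
  nb #.##.: next=.  (t=1,i=9, bit22=0)
  nb #.#.#: next=#  (t=0,i=1, bit21=1)
  nb #.#..: next=.  (t=0,i=3, bit20=0)
  nb #..##: next=.  (t=2,i=13, bit19=0)
  nb #..#.: next=#  (t=0,i=9, bit18=1)
  nb #...#: next=.  (t=0,i=5, bit17=0)
  nb #....: next=.  (t=5,i=10, bit16=0)
  nb .####: next=#  (t=5,i=4, bit15=1)
  nb .###.: next=#  (t=2,i=15, bit14=1)
  nb .##.#: next=#  (t=1,i=10, bit13=1)
  nb .##..: next=#  (t=2,i=11, bit12=1)
  nb .#.##: next=.  (t=1,i=8, bit11=0)
  nb .#.#.: next=.  (t=0,i=0, bit10=0)
  nb .#..#: next=.  (t=0,i=8, bit9=0)
  nb .#...: next=#  (t=0,i=4, bit8=1)
  nb ..###: next=.  (t=2,i=14, bit7=0)
  nb ..##.: next=.  (t=2,i=10, bit6=0)
  nb ..#.#: next=.  (t=0,i=13, bit5=0)
  nb ..#..: next=#  (t=0,i=7, bit4=1)
  nb ...##: next=#  (t=2,i=9, bit3=1)
  nb ...#.: next=.  (t=0,i=6, bit2=0)
  nb ....#: next=.  (t=5,i=11, bit1=0)
  nb .....: next=#  (t=6,i=9, bit0=1)
  bits 10101110101001001111000100011001 = 2930045209

2930045209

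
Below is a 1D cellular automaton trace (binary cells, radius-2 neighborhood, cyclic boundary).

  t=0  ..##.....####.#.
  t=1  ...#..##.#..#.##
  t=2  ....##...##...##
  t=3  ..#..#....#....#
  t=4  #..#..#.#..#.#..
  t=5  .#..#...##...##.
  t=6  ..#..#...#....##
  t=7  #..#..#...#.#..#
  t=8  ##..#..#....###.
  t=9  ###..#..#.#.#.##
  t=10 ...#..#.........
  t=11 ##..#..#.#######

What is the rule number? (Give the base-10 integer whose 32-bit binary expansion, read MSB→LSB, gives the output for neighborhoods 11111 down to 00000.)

  [31] ##### => .  t=9,i=0
  [30] ####. => .  t=0,i=11
  [29] ###.# => #  t=0,i=12
  [28] ###.. => .  t=9,i=2
  [27] ##.## => #  t=8,i=15
  [26] ##.#. => .  t=0,i=13
  [25] ##..# => #  t=5,i=15
  [24] ##... => .  t=0,i=4
  [23] #.### => .  t=9,i=14
  [22] #.##. => #  t=1,i=14
  [21] #.#.# => .  t=9,i=10
  [20] #.#.. => #  t=0,i=14
  [19] #..## => #  t=1,i=5
  [18] #..#. => .  t=1,i=11
  [17] #...# => .  t=0,i=0
  [16] #.... => .  t=0,i=5
  [15] .#### => .  t=0,i=10
  [14] .###. => .  t=8,i=13
  [13] .##.# => .  t=1,i=7
  [12] .##.. => #  t=0,i=3
  [11] .#.## => .  t=1,i=13
  [10] .#.#. => .  t=4,i=7
  [9] .#..# => #  t=1,i=4
  [8] .#... => #  t=0,i=15
  [7] ..### => #  t=0,i=9
  [6] ..##. => .  t=0,i=2
  [5] ..#.# => .  t=1,i=12
  [4] ..#.. => .  t=1,i=3
  [3] ...## => .  t=0,i=1
  [2] ...#. => .  t=1,i=2
  [1] ....# => #  t=0,i=7
  [0] ..... => #  t=0,i=6
  bits 00101010010110000001001110000011 = 710415235

710415235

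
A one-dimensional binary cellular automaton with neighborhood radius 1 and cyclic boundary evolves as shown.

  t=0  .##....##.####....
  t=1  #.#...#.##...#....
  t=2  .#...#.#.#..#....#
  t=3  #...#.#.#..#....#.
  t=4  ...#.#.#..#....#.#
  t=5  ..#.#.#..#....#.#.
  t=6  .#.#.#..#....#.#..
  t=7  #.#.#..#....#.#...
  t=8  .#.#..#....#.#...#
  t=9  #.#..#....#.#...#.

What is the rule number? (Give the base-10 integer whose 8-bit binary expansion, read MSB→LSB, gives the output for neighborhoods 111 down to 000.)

  ### -> .   bit 7 = 0  t=0,i=11
  ##. -> #   bit 6 = 1  t=0,i=2
  #.# -> #   bit 5 = 1  t=0,i=9
  #.. -> .   bit 4 = 0  t=0,i=3
  .## -> .   bit 3 = 0  t=0,i=1
  .#. -> .   bit 2 = 0  t=1,i=0
  ..# -> #   bit 1 = 1  t=0,i=0
  ... -> .   bit 0 = 0  t=0,i=4
  bits 01100010 = 98

98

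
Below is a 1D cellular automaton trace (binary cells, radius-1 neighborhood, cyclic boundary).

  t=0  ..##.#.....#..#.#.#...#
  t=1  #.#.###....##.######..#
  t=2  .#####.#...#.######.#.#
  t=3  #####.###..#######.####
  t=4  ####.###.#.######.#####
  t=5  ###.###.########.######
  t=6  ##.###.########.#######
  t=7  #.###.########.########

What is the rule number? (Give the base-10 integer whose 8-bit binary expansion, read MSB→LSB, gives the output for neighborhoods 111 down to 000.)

  ### -> #   bit 7 = 1  t=1,i=5
  ##. -> .   bit 6 = 0  t=0,i=3
  #.# -> #   bit 5 = 1  t=0,i=4
  #.. -> #   bit 4 = 1  t=0,i=0
  .## -> #   bit 3 = 1  t=0,i=2
  .#. -> #   bit 2 = 1  t=0,i=5
  ..# -> .   bit 1 = 0  t=0,i=1
  ... -> .   bit 0 = 0  t=0,i=7
  bits 10111100 = 188

188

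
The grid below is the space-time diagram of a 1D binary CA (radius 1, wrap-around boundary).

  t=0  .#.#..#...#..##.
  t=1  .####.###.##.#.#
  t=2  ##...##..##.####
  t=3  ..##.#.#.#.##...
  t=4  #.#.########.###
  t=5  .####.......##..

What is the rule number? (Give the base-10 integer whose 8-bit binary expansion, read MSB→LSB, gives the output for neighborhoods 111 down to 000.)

61

  ###|.  b7=0 t=1,i=2
  ##.|.  b6=0 t=0,i=14
  #.#|#  b5=1 t=0,i=2
  #..|#  b4=1 t=0,i=4
  .##|#  b3=1 t=0,i=13
  .#.|#  b2=1 t=0,i=1
  ..#|.  b1=0 t=0,i=0
  ...|#  b0=1 t=0,i=8
  bits 00111101 = 61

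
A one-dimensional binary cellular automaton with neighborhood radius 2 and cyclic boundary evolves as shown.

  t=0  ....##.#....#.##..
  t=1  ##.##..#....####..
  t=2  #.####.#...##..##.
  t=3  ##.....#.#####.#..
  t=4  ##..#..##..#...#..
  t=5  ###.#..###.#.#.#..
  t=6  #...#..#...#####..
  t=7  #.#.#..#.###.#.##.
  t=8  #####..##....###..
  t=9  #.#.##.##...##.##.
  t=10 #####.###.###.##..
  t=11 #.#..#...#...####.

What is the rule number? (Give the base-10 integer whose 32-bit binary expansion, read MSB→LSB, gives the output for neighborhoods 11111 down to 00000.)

2591169785

  #####|#  b31=1 t=3,i=11
  ####.|.  b30=0 t=1,i=14
  ###.#|.  b29=0 t=2,i=5
  ###..|#  b28=1 t=1,i=15
  ##.##|#  b27=1 t=1,i=2
  ##.#.|.  b26=0 t=0,i=6
  ##..#|#  b25=1 t=1,i=5
  ##...|.  b24=0 t=0,i=16
  #.###|.  b23=0 t=2,i=2
  #.##.|#  b22=1 t=0,i=14
  #.#.#|#  b21=1 t=2,i=0
  #.#..|#  b20=1 t=0,i=7
  #..##|.  b19=0 t=1,i=17
  #..#.|.  b18=0 t=1,i=6
  #...#|#  b17=1 t=2,i=9
  #....|.  b16=0 t=0,i=9
  .####|.  b15=0 t=1,i=13
  .###.|.  b14=0 t=5,i=1
  .##.#|.  b13=0 t=0,i=5
  .##..|#  b12=1 t=0,i=15
  .#.##|#  b11=1 t=0,i=13
  .#.#.|#  b10=1 t=5,i=12
  .#..#|.  b9=0 t=3,i=16
  .#...|.  b8=0 t=0,i=8
  ..###|#  b7=1 t=1,i=12
  ..##.|#  b6=1 t=0,i=4
  ..#.#|#  b5=1 t=0,i=12
  ..#..|#  b4=1 t=1,i=7
  ...##|#  b3=1 t=0,i=3
  ...#.|.  b2=0 t=0,i=11
  ....#|.  b1=0 t=0,i=2
  .....|#  b0=1 t=0,i=0
  bits 10011010011100100001110011111001 = 2591169785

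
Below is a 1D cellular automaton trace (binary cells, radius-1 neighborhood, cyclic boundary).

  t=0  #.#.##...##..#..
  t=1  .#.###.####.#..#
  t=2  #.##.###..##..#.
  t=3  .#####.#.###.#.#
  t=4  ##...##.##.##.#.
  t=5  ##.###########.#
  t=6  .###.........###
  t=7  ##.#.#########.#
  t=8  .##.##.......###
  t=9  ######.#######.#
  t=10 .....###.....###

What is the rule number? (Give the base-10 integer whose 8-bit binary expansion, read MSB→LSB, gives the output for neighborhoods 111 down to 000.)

107

  ### -> .   bit 7 = 0  t=1,i=4
  ##. -> #   bit 6 = 1  t=0,i=5
  #.# -> #   bit 5 = 1  t=0,i=1
  #.. -> .   bit 4 = 0  t=0,i=6
  .## -> #   bit 3 = 1  t=0,i=4
  .#. -> .   bit 2 = 0  t=0,i=0
  ..# -> #   bit 1 = 1  t=0,i=8
  ... -> #   bit 0 = 1  t=0,i=7
  bits 01101011 = 107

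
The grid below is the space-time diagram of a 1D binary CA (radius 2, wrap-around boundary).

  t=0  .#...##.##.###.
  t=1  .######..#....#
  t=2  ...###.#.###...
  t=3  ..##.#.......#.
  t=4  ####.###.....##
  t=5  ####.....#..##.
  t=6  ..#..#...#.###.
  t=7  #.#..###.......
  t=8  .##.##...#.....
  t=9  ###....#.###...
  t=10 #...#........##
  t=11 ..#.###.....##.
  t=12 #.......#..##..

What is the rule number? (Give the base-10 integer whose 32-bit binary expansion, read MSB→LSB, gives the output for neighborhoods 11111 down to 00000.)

  nb #####: next=#  (t=1,i=3, bit31=1)
  nb ####.: next=#  (t=1,i=5, bit30=1)
  nb ###.#: next=#  (t=2,i=5, bit29=1)
  nb ###..: next=.  (t=0,i=13, bit28=0)
  nb ##.##: next=.  (t=0,i=7, bit27=0)
  nb ##.#.: next=.  (t=2,i=6, bit26=0)
  nb ##..#: next=#  (t=0,i=14, bit25=1)
  nb ##...: next=.  (t=2,i=12, bit24=0)
  nb #.###: next=.  (t=0,i=11, bit23=0)
  nb #.##.: next=.  (t=0,i=8, bit22=0)
  nb #.#.#: next=.  (t=2,i=7, bit21=0)
  nb #.#..: next=#  (t=3,i=5, bit20=1)
  nb #..##: next=#  (t=5,i=11, bit19=1)
  nb #..#.: next=.  (t=0,i=0, bit18=0)
  nb #...#: next=#  (t=0,i=3, bit17=1)
  nb #....: next=#  (t=1,i=11, bit16=1)
  nb .####: next=.  (t=1,i=2, bit15=0)
  nb .###.: next=.  (t=0,i=12, bit14=0)
  nb .##.#: next=#  (t=0,i=6, bit13=1)
  nb .##..: next=.  (t=8,i=5, bit12=0)
  nb .#.##: next=.  (t=1,i=0, bit11=0)
  nb .#.#.: next=#  (t=7,i=1, bit10=1)
  nb .#..#: next=.  (t=5,i=10, bit9=0)
  nb .#...: next=#  (t=0,i=2, bit8=1)
  nb ..###: next=#  (t=2,i=3, bit7=1)
  nb ..##.: next=#  (t=0,i=5, bit6=1)
  nb ..#.#: next=.  (t=1,i=14, bit5=0)
  nb ..#..: next=#  (t=0,i=1, bit4=1)
  nb ...##: next=#  (t=0,i=4, bit3=1)
  nb ...#.: next=.  (t=1,i=13, bit2=0)
  nb ....#: next=.  (t=1,i=12, bit1=0)
  nb .....: next=.  (t=2,i=0, bit0=0)
  bits 11100010000110110010010111011000 = 3793429976

3793429976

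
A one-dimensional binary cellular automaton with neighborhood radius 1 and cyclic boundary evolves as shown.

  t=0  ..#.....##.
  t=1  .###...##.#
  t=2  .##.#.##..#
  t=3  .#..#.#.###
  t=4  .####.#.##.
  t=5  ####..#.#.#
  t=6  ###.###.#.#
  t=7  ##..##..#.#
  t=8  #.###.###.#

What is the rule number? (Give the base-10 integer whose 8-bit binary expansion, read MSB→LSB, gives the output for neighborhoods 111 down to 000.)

158

  [7] ### => #  t=1,i=2
  [6] ##. => .  t=0,i=9
  [5] #.# => .  t=1,i=0
  [4] #.. => #  t=0,i=3
  [3] .## => #  t=0,i=8
  [2] .#. => #  t=0,i=2
  [1] ..# => #  t=0,i=1
  [0] ... => .  t=0,i=0
  bits 10011110 = 158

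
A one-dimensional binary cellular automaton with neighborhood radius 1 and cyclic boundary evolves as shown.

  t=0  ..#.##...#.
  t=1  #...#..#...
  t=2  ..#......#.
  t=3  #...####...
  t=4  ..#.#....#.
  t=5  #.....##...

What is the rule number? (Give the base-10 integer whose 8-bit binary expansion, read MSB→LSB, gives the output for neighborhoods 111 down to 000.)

  nb ###: next=.  (t=3,i=5, bit7=0)
  nb ##.: next=.  (t=0,i=5, bit6=0)
  nb #.#: next=.  (t=0,i=3, bit5=0)
  nb #..: next=.  (t=0,i=6, bit4=0)
  nb .##: next=#  (t=0,i=4, bit3=1)
  nb .#.: next=.  (t=0,i=2, bit2=0)
  nb ..#: next=.  (t=0,i=1, bit1=0)
  nb ...: next=#  (t=0,i=0, bit0=1)
  bits 00001001 = 9

9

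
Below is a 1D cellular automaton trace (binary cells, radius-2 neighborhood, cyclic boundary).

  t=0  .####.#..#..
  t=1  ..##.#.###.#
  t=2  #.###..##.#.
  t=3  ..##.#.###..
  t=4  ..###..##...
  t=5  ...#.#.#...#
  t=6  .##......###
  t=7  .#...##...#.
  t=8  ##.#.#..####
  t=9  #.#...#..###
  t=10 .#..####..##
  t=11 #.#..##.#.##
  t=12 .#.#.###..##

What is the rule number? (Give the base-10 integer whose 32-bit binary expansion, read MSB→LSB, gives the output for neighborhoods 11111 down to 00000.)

3334922837

  [31] ##### => #  t=8,i=10
  [30] ####. => #  t=0,i=3
  [29] ###.# => .  t=0,i=4
  [28] ###.. => .  t=2,i=4
  [27] ##.## => .  t=6,i=0
  [26] ##.#. => #  t=0,i=5
  [25] ##..# => #  t=2,i=5
  [24] ##... => .  t=3,i=10
  [23] #.### => #  t=1,i=7
  [22] #.##. => #  t=6,i=1
  [21] #.#.# => .  t=1,i=5
  [20] #.#.. => .  t=0,i=6
  [19] #..## => .  t=1,i=1
  [18] #..#. => #  t=0,i=8
  [17] #...# => #  t=0,i=11
  [16] #.... => .  t=3,i=11
  [15] .#### => #  t=0,i=2
  [14] .###. => #  t=1,i=8
  [13] .##.# => #  t=1,i=3
  [12] .##.. => .  t=4,i=8
  [11] .#.## => .  t=1,i=6
  [10] .#.#. => .  t=2,i=11
  [9] .#..# => #  t=0,i=7
  [8] .#... => .  t=0,i=10
  [7] ..### => .  t=0,i=1
  [6] ..##. => #  t=1,i=2
  [5] ..#.# => .  t=5,i=3
  [4] ..#.. => #  t=0,i=9
  [3] ...## => .  t=0,i=0
  [2] ...#. => #  t=5,i=2
  [1] ....# => .  t=3,i=0
  [0] ..... => #  t=4,i=11
  bits 11000110110001101110001001010101 = 3334922837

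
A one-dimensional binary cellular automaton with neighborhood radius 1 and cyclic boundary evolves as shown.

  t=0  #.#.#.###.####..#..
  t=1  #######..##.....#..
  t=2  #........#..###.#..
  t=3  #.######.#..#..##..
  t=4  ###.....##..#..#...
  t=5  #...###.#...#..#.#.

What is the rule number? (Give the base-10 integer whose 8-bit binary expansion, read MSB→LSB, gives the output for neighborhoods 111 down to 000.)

45

  ###|.  b7=0 t=0,i=7
  ##.|.  b6=0 t=0,i=8
  #.#|#  b5=1 t=0,i=1
  #..|.  b4=0 t=0,i=14
  .##|#  b3=1 t=0,i=6
  .#.|#  b2=1 t=0,i=0
  ..#|.  b1=0 t=0,i=15
  ...|#  b0=1 t=1,i=12
  bits 00101101 = 45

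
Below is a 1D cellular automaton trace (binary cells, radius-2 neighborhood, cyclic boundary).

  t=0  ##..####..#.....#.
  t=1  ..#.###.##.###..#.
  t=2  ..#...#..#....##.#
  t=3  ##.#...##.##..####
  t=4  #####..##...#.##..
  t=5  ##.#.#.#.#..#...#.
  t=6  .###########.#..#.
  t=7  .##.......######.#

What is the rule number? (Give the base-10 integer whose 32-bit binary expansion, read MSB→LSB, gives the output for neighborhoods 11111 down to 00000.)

  nb #####: next=.  (t=3,i=16, bit31=0)
  nb ####.: next=#  (t=0,i=6, bit30=1)
  nb ###.#: next=#  (t=1,i=6, bit29=1)
  nb ###..: next=.  (t=0,i=7, bit28=0)
  nb ##.##: next=.  (t=1,i=7, bit27=0)
  nb ##.#.: next=#  (t=2,i=16, bit26=1)
  nb ##..#: next=#  (t=0,i=2, bit25=1)
  nb ##...: next=#  (t=4,i=9, bit24=1)
  nb #.###: next=.  (t=1,i=4, bit23=0)
  nb #.##.: next=.  (t=0,i=0, bit22=0)
  nb #.#.#: next=#  (t=5,i=3, bit21=1)
  nb #.#..: next=#  (t=2,i=17, bit20=1)
  nb #..##: next=.  (t=0,i=3, bit19=0)
  nb #..#.: next=#  (t=0,i=9, bit18=1)
  nb #...#: next=.  (t=1,i=0, bit17=0)
  nb #....: next=#  (t=0,i=12, bit16=1)
  nb .####: next=#  (t=0,i=5, bit15=1)
  nb .###.: next=.  (t=1,i=5, bit14=0)
  nb .##.#: next=#  (t=1,i=9, bit13=1)
  nb .##..: next=.  (t=0,i=1, bit12=0)
  nb .#.##: next=.  (t=0,i=17, bit11=0)
  nb .#.#.: next=#  (t=5,i=4, bit10=1)
  nb .#..#: next=#  (t=2,i=0, bit9=1)
  nb .#...: next=#  (t=0,i=11, bit8=1)
  nb ..###: next=#  (t=0,i=4, bit7=1)
  nb ..##.: next=#  (t=2,i=14, bit6=1)
  nb ..#.#: next=#  (t=0,i=16, bit5=1)
  nb ..#..: next=.  (t=0,i=10, bit4=0)
  nb ...##: next=.  (t=2,i=13, bit3=0)
  nb ...#.: next=.  (t=0,i=15, bit2=0)
  nb ....#: next=.  (t=0,i=14, bit1=0)
  nb .....: next=#  (t=0,i=13, bit0=1)
  bits 01100111001101011010011111100001 = 1731569633

1731569633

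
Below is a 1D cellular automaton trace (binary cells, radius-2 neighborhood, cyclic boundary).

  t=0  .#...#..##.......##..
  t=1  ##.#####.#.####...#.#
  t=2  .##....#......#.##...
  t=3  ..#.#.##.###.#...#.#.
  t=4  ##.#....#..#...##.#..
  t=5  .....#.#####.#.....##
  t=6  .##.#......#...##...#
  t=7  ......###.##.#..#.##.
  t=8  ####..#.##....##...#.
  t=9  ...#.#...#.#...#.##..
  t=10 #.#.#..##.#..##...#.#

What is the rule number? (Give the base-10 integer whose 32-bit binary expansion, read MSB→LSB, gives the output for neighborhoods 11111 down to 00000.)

  nb #####: next=.  (t=1,i=5, bit31=0)
  nb ####.: next=.  (t=1,i=6, bit30=0)
  nb ###.#: next=#  (t=1,i=1, bit29=1)
  nb ###..: next=#  (t=1,i=14, bit28=1)
  nb ##.##: next=#  (t=1,i=2, bit27=1)
  nb ##.#.: next=.  (t=1,i=8, bit26=0)
  nb ##..#: next=.  (t=8,i=4, bit25=0)
  nb ##...: next=.  (t=0,i=10, bit24=0)
  nb #.###: next=.  (t=1,i=3, bit23=0)
  nb #.##.: next=.  (t=2,i=16, bit22=0)
  nb #.#.#: next=.  (t=1,i=9, bit21=0)
  nb #.#..: next=.  (t=3,i=13, bit20=0)
  nb #..##: next=#  (t=0,i=7, bit19=1)
  nb #..#.: next=#  (t=4,i=10, bit18=1)
  nb #...#: next=#  (t=0,i=3, bit17=1)
  nb #....: next=#  (t=0,i=11, bit16=1)
  nb .####: next=.  (t=1,i=4, bit15=0)
  nb .###.: next=.  (t=1,i=0, bit14=0)
  nb .##.#: next=.  (t=3,i=7, bit13=0)
  nb .##..: next=#  (t=0,i=9, bit12=1)
  nb .#.##: next=.  (t=1,i=10, bit11=0)
  nb .#.#.: next=#  (t=3,i=3, bit10=1)
  nb .#..#: next=#  (t=0,i=6, bit9=1)
  nb .#...: next=.  (t=0,i=2, bit8=0)
  nb ..###: next=#  (t=7,i=6, bit7=1)
  nb ..##.: next=.  (t=0,i=8, bit6=0)
  nb ..#.#: next=.  (t=1,i=18, bit5=0)
  nb ..#..: next=#  (t=0,i=1, bit4=1)
  nb ...##: next=.  (t=0,i=16, bit3=0)
  nb ...#.: next=#  (t=0,i=0, bit2=1)
  nb ....#: next=.  (t=0,i=15, bit1=0)
  nb .....: next=#  (t=0,i=12, bit0=1)
  bits 00111000000011110001011010010101 = 940512917

940512917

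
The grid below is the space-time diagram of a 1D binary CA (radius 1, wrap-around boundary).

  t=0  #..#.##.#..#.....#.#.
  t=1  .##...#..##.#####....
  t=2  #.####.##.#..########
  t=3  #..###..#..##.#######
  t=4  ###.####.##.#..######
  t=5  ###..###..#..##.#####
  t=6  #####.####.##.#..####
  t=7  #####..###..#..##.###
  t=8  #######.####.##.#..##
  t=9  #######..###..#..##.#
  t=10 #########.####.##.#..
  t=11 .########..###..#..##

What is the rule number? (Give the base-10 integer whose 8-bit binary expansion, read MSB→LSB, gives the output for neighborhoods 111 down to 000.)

211

  nb ###: next=#  (t=1,i=13, bit7=1)
  nb ##.: next=#  (t=0,i=6, bit6=1)
  nb #.#: next=.  (t=0,i=4, bit5=0)
  nb #..: next=#  (t=0,i=1, bit4=1)
  nb .##: next=.  (t=0,i=5, bit3=0)
  nb .#.: next=.  (t=0,i=0, bit2=0)
  nb ..#: next=#  (t=0,i=2, bit1=1)
  nb ...: next=#  (t=0,i=13, bit0=1)
  bits 11010011 = 211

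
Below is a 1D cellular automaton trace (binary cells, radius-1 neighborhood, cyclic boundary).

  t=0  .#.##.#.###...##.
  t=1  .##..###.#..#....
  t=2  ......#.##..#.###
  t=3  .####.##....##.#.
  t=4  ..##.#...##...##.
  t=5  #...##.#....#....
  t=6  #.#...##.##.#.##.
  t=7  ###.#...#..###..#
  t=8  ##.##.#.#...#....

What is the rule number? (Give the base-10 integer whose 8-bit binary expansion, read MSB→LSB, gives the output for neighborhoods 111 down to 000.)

165

  ###|#  b7=1 t=0,i=9
  ##.|.  b6=0 t=0,i=4
  #.#|#  b5=1 t=0,i=2
  #..|.  b4=0 t=0,i=11
  .##|.  b3=0 t=0,i=3
  .#.|#  b2=1 t=0,i=1
  ..#|.  b1=0 t=0,i=0
  ...|#  b0=1 t=0,i=12
  bits 10100101 = 165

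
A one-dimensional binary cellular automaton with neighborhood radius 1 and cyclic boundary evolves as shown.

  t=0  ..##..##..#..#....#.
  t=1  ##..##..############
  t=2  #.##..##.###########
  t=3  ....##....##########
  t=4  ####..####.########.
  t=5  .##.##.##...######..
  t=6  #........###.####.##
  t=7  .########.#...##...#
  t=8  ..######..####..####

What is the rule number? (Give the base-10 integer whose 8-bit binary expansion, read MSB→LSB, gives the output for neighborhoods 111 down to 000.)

151

  ###|#  b7=1 t=1,i=0
  ##.|.  b6=0 t=0,i=3
  #.#|.  b5=0 t=2,i=1
  #..|#  b4=1 t=0,i=4
  .##|.  b3=0 t=0,i=2
  .#.|#  b2=1 t=0,i=10
  ..#|#  b1=1 t=0,i=1
  ...|#  b0=1 t=0,i=0
  bits 10010111 = 151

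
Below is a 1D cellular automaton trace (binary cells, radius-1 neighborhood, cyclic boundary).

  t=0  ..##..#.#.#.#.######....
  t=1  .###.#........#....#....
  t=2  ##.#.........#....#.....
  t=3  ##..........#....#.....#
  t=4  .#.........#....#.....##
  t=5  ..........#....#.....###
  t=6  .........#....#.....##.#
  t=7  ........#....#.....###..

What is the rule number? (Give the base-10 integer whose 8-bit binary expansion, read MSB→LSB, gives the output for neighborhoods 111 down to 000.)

74

  nb ###: next=.  (t=0,i=15, bit7=0)
  nb ##.: next=#  (t=0,i=3, bit6=1)
  nb #.#: next=.  (t=0,i=7, bit5=0)
  nb #..: next=.  (t=0,i=4, bit4=0)
  nb .##: next=#  (t=0,i=2, bit3=1)
  nb .#.: next=.  (t=0,i=6, bit2=0)
  nb ..#: next=#  (t=0,i=1, bit1=1)
  nb ...: next=.  (t=0,i=0, bit0=0)
  bits 01001010 = 74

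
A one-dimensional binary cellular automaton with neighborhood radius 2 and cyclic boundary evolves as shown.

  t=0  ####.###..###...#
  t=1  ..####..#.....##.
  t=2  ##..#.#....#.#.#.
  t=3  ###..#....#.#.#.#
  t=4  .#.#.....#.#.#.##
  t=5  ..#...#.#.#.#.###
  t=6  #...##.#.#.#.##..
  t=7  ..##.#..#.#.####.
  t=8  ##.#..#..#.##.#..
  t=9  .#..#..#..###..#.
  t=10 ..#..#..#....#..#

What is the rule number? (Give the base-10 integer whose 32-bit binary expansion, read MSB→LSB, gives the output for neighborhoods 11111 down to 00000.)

  [31] ##### => .  t=0,i=1
  [30] ####. => #  t=0,i=2
  [29] ###.# => #  t=0,i=3
  [28] ###.. => .  t=0,i=7
  [27] ##.## => #  t=0,i=4
  [26] ##.#. => .  t=4,i=0
  [25] ##..# => #  t=0,i=8
  [24] ##... => .  t=0,i=13
  [23] #.### => #  t=0,i=5
  [22] #.##. => #  t=2,i=0
  [21] #.#.# => .  t=2,i=13
  [20] #.#.. => .  t=2,i=6
  [19] #..## => .  t=0,i=9
  [18] #..#. => .  t=1,i=7
  [17] #...# => #  t=0,i=14
  [16] #.... => .  t=1,i=10
  [15] .#### => .  t=0,i=0
  [14] .###. => .  t=0,i=6
  [13] .##.# => #  t=4,i=16
  [12] .##.. => #  t=1,i=15
  [11] .#.## => #  t=2,i=16
  [10] .#.#. => #  t=2,i=5
  [9] .#..# => #  t=7,i=6
  [8] .#... => .  t=1,i=9
  [7] ..### => .  t=0,i=10
  [6] ..##. => .  t=1,i=14
  [5] ..#.# => .  t=2,i=4
  [4] ..#.. => .  t=1,i=8
  [3] ...## => #  t=0,i=15
  [2] ...#. => #  t=2,i=10
  [1] ....# => .  t=1,i=12
  [0] ..... => #  t=1,i=11
  bits 01101010110000100011111000001101 = 1791114765

1791114765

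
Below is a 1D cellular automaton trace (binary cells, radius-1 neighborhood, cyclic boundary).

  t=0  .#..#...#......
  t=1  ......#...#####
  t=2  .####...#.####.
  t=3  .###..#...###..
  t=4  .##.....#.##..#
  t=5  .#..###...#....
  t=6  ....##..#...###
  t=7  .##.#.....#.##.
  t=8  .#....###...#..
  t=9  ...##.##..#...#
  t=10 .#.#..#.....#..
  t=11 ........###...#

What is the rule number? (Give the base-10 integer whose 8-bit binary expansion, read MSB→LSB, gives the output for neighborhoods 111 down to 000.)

  ###|#  b7=1 t=1,i=11
  ##.|.  b6=0 t=1,i=14
  #.#|.  b5=0 t=2,i=9
  #..|.  b4=0 t=0,i=2
  .##|#  b3=1 t=1,i=10
  .#.|.  b2=0 t=0,i=1
  ..#|.  b1=0 t=0,i=0
  ...|#  b0=1 t=0,i=6
  bits 10001001 = 137

137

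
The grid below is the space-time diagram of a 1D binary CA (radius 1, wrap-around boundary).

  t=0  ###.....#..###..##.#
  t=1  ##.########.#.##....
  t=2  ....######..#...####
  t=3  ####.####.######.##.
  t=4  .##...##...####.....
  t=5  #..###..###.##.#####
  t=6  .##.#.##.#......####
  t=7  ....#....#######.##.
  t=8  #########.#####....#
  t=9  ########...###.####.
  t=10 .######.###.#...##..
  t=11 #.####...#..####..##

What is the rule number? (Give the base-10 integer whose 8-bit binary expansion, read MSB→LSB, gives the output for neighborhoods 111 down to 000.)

151

  ### -> #   bit 7 = 1  t=0,i=0
  ##. -> .   bit 6 = 0  t=0,i=2
  #.# -> .   bit 5 = 0  t=0,i=18
  #.. -> #   bit 4 = 1  t=0,i=3
  .## -> .   bit 3 = 0  t=0,i=11
  .#. -> #   bit 2 = 1  t=0,i=8
  ..# -> #   bit 1 = 1  t=0,i=7
  ... -> #   bit 0 = 1  t=0,i=4
  bits 10010111 = 151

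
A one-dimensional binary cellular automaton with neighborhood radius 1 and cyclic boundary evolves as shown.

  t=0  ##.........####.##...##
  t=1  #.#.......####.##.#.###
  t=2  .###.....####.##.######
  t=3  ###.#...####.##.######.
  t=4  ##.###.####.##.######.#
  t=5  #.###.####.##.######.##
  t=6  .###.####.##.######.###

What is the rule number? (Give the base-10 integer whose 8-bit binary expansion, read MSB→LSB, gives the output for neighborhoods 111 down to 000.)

190

  [7] ### => #  t=0,i=0
  [6] ##. => .  t=0,i=1
  [5] #.# => #  t=0,i=15
  [4] #.. => #  t=0,i=2
  [3] .## => #  t=0,i=11
  [2] .#. => #  t=1,i=2
  [1] ..# => #  t=0,i=10
  [0] ... => .  t=0,i=3
  bits 10111110 = 190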